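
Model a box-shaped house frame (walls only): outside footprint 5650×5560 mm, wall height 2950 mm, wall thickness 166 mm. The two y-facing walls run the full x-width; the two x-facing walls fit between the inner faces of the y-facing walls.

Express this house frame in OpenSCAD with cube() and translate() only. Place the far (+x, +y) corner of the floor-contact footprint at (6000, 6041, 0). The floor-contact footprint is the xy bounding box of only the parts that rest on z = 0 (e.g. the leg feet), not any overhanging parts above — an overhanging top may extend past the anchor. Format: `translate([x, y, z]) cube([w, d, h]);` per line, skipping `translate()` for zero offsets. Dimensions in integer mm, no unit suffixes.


translate([350, 481, 0]) cube([5650, 166, 2950]);
translate([350, 5875, 0]) cube([5650, 166, 2950]);
translate([350, 647, 0]) cube([166, 5228, 2950]);
translate([5834, 647, 0]) cube([166, 5228, 2950]);


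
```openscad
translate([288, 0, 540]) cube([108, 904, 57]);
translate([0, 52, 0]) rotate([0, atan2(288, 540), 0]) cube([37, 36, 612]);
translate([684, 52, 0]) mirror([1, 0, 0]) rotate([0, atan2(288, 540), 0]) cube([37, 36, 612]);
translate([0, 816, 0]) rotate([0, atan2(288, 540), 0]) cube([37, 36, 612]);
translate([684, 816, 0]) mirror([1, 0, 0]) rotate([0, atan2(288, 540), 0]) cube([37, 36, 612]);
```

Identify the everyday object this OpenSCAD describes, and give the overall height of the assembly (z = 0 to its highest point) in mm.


A sawhorse. The overall height is 597 mm.

A beam across two mirrored pairs of raked legs — a sawhorse. The beam's underside is at z = 540 (matching the legs' vertical rise in atan2(288, 540)) and the beam is 57 mm tall, so its top is at 540 + 57 = 597 mm. The raked legs top out at the beam's underside, so that is the highest point.


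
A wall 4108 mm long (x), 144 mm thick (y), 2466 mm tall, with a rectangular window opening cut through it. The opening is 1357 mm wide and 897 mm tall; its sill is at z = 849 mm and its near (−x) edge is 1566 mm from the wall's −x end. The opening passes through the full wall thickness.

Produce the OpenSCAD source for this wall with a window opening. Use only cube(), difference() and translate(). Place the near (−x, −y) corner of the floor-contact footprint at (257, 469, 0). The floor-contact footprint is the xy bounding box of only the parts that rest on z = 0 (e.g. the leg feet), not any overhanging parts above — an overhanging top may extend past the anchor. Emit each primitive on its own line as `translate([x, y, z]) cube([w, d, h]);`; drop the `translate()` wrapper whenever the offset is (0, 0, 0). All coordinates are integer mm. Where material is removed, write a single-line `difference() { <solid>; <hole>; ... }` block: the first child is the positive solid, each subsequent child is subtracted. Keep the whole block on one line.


difference() { translate([257, 469, 0]) cube([4108, 144, 2466]); translate([1823, 469, 849]) cube([1357, 144, 897]); }


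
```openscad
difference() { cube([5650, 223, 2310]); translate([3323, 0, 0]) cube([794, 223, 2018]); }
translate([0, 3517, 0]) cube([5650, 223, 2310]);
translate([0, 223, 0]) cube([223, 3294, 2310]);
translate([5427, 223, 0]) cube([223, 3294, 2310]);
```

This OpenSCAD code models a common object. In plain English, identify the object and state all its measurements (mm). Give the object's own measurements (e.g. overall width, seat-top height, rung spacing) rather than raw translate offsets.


A single room: four walls, each 2310 mm tall and 223 mm thick, enclosing an outside footprint 5650×3740 mm (x × y), no floor or roof. The front and back walls (−y and +y sides) run the full x-width; the side walls fit between their inner faces. A door opening 794 mm wide and 2018 mm tall is cut through the front wall from the floor up, its −x edge 3323 mm from the wall's −x end.


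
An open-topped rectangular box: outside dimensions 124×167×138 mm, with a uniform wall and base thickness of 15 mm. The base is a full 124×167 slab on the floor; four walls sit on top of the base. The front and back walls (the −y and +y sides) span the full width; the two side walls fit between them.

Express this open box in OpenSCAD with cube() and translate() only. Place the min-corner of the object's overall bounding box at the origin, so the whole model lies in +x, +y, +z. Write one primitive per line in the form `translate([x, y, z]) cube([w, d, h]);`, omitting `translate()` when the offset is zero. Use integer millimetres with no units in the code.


cube([124, 167, 15]);
translate([0, 0, 15]) cube([124, 15, 123]);
translate([0, 152, 15]) cube([124, 15, 123]);
translate([0, 15, 15]) cube([15, 137, 123]);
translate([109, 15, 15]) cube([15, 137, 123]);


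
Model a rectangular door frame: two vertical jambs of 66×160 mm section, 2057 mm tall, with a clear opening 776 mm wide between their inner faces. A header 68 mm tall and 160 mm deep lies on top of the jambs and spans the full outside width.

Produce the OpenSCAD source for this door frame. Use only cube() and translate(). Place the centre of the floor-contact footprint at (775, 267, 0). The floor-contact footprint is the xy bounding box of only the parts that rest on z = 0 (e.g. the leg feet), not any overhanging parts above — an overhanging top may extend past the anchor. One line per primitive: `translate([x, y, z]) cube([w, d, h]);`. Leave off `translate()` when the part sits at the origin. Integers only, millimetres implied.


translate([321, 187, 0]) cube([66, 160, 2057]);
translate([1163, 187, 0]) cube([66, 160, 2057]);
translate([321, 187, 2057]) cube([908, 160, 68]);


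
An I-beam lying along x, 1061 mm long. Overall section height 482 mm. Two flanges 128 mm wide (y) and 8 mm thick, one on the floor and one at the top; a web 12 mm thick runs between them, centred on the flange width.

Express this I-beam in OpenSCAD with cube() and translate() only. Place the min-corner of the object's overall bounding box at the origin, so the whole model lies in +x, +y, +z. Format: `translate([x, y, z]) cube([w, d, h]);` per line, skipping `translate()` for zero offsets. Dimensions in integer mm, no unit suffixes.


cube([1061, 128, 8]);
translate([0, 58, 8]) cube([1061, 12, 466]);
translate([0, 0, 474]) cube([1061, 128, 8]);


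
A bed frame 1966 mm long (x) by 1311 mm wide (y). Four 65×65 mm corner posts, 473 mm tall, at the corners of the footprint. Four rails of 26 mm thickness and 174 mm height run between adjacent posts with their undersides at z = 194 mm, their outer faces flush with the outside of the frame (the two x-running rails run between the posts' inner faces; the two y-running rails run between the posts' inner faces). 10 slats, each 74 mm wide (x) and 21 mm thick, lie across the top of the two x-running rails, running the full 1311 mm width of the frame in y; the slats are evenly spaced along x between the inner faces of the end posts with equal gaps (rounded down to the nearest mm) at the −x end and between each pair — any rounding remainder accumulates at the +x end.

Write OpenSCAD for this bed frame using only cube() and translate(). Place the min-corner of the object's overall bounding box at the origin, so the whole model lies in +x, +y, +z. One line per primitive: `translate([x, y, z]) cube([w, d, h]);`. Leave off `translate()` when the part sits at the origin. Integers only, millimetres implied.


cube([65, 65, 473]);
translate([0, 1246, 0]) cube([65, 65, 473]);
translate([1901, 0, 0]) cube([65, 65, 473]);
translate([1901, 1246, 0]) cube([65, 65, 473]);
translate([65, 0, 194]) cube([1836, 26, 174]);
translate([65, 1285, 194]) cube([1836, 26, 174]);
translate([0, 65, 194]) cube([26, 1181, 174]);
translate([1940, 65, 194]) cube([26, 1181, 174]);
translate([164, 0, 368]) cube([74, 1311, 21]);
translate([337, 0, 368]) cube([74, 1311, 21]);
translate([510, 0, 368]) cube([74, 1311, 21]);
translate([683, 0, 368]) cube([74, 1311, 21]);
translate([856, 0, 368]) cube([74, 1311, 21]);
translate([1029, 0, 368]) cube([74, 1311, 21]);
translate([1202, 0, 368]) cube([74, 1311, 21]);
translate([1375, 0, 368]) cube([74, 1311, 21]);
translate([1548, 0, 368]) cube([74, 1311, 21]);
translate([1721, 0, 368]) cube([74, 1311, 21]);


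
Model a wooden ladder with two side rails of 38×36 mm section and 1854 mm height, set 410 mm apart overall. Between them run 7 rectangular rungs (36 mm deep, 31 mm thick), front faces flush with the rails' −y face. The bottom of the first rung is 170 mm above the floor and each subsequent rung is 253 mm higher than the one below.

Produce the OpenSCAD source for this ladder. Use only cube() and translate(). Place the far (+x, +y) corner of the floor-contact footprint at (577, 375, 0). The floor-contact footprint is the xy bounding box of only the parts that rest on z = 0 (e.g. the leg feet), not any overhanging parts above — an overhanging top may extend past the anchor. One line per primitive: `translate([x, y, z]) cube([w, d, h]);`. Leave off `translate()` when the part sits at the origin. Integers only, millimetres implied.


// rung span = 410 - 2*38 = 334
// rung[k] z = 170 + k*253
translate([167, 339, 0]) cube([38, 36, 1854]);
translate([539, 339, 0]) cube([38, 36, 1854]);
translate([205, 339, 170]) cube([334, 36, 31]);
translate([205, 339, 423]) cube([334, 36, 31]);
translate([205, 339, 676]) cube([334, 36, 31]);
translate([205, 339, 929]) cube([334, 36, 31]);
translate([205, 339, 1182]) cube([334, 36, 31]);
translate([205, 339, 1435]) cube([334, 36, 31]);
translate([205, 339, 1688]) cube([334, 36, 31]);


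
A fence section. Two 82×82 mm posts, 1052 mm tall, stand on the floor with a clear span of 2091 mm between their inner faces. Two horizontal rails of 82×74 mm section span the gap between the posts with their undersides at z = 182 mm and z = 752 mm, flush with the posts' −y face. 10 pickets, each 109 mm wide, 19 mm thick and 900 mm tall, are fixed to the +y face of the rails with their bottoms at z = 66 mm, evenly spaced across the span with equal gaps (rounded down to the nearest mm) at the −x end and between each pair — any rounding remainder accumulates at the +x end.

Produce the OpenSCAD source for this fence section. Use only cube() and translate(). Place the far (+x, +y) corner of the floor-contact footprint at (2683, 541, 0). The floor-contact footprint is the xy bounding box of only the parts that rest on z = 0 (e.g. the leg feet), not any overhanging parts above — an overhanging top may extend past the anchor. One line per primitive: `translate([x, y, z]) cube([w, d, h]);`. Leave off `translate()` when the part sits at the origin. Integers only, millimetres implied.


translate([428, 459, 0]) cube([82, 82, 1052]);
translate([2601, 459, 0]) cube([82, 82, 1052]);
translate([510, 459, 182]) cube([2091, 82, 74]);
translate([510, 459, 752]) cube([2091, 82, 74]);
translate([601, 541, 66]) cube([109, 19, 900]);
translate([801, 541, 66]) cube([109, 19, 900]);
translate([1001, 541, 66]) cube([109, 19, 900]);
translate([1201, 541, 66]) cube([109, 19, 900]);
translate([1401, 541, 66]) cube([109, 19, 900]);
translate([1601, 541, 66]) cube([109, 19, 900]);
translate([1801, 541, 66]) cube([109, 19, 900]);
translate([2001, 541, 66]) cube([109, 19, 900]);
translate([2201, 541, 66]) cube([109, 19, 900]);
translate([2401, 541, 66]) cube([109, 19, 900]);


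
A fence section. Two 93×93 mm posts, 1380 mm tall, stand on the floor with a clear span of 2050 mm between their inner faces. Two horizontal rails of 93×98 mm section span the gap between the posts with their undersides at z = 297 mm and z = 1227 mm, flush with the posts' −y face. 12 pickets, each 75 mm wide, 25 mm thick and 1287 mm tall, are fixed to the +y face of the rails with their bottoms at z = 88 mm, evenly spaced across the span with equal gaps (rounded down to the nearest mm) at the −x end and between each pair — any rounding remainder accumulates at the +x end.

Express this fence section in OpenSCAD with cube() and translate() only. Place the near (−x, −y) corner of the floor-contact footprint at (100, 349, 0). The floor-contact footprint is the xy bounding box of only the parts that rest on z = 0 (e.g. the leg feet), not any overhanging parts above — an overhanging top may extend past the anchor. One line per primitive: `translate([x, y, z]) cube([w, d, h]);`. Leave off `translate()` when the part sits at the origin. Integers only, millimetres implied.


translate([100, 349, 0]) cube([93, 93, 1380]);
translate([2243, 349, 0]) cube([93, 93, 1380]);
translate([193, 349, 297]) cube([2050, 93, 98]);
translate([193, 349, 1227]) cube([2050, 93, 98]);
translate([281, 442, 88]) cube([75, 25, 1287]);
translate([444, 442, 88]) cube([75, 25, 1287]);
translate([607, 442, 88]) cube([75, 25, 1287]);
translate([770, 442, 88]) cube([75, 25, 1287]);
translate([933, 442, 88]) cube([75, 25, 1287]);
translate([1096, 442, 88]) cube([75, 25, 1287]);
translate([1259, 442, 88]) cube([75, 25, 1287]);
translate([1422, 442, 88]) cube([75, 25, 1287]);
translate([1585, 442, 88]) cube([75, 25, 1287]);
translate([1748, 442, 88]) cube([75, 25, 1287]);
translate([1911, 442, 88]) cube([75, 25, 1287]);
translate([2074, 442, 88]) cube([75, 25, 1287]);


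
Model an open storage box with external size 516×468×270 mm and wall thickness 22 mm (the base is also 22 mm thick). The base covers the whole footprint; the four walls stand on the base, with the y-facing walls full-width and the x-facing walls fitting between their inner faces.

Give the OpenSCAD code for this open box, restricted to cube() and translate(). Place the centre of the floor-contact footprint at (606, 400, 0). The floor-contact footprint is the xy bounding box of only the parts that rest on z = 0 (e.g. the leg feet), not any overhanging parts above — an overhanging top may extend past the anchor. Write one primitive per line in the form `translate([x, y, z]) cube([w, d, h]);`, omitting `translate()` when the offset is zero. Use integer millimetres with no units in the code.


translate([348, 166, 0]) cube([516, 468, 22]);
translate([348, 166, 22]) cube([516, 22, 248]);
translate([348, 612, 22]) cube([516, 22, 248]);
translate([348, 188, 22]) cube([22, 424, 248]);
translate([842, 188, 22]) cube([22, 424, 248]);


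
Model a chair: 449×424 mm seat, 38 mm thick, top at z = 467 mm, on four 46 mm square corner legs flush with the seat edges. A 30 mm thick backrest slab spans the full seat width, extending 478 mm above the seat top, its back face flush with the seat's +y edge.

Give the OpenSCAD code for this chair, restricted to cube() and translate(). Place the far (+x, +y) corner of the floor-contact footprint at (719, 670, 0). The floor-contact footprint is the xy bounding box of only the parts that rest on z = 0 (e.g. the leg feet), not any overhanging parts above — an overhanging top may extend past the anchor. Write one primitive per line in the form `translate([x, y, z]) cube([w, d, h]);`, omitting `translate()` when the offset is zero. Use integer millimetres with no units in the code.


// leg_h = 467 - 38 = 429
translate([270, 246, 429]) cube([449, 424, 38]);
translate([270, 246, 0]) cube([46, 46, 429]);
translate([673, 246, 0]) cube([46, 46, 429]);
translate([270, 624, 0]) cube([46, 46, 429]);
translate([673, 624, 0]) cube([46, 46, 429]);
translate([270, 640, 467]) cube([449, 30, 478]);


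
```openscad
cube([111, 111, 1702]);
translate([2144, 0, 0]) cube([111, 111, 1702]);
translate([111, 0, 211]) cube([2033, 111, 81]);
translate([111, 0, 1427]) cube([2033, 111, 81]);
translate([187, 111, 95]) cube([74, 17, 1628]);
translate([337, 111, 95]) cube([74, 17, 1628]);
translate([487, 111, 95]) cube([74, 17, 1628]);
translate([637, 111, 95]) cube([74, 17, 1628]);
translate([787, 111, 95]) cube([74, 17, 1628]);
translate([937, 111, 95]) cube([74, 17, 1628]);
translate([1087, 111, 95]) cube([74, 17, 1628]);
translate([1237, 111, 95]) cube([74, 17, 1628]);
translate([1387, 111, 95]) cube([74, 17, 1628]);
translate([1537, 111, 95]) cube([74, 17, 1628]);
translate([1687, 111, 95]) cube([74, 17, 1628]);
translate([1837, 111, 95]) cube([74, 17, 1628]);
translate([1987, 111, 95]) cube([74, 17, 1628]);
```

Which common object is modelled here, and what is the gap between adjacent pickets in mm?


A fence section. The picket gap is 76 mm.

Two posts, two rails, 13 pickets — a fence section. Span 2033 mm holds 13 pickets of 74 mm with 14 equal gaps: ⌊(2033 − 13·74) / 14⌋ = 76 mm.


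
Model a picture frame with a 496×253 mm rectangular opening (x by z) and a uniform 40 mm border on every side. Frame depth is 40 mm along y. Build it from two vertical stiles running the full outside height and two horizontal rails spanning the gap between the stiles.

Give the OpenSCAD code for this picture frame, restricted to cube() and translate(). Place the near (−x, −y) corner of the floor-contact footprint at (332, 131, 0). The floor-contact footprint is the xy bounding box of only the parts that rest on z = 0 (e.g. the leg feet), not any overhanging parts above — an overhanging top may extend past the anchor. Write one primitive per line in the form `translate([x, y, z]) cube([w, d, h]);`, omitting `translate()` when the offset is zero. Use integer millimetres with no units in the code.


translate([332, 131, 0]) cube([40, 40, 333]);
translate([868, 131, 0]) cube([40, 40, 333]);
translate([372, 131, 0]) cube([496, 40, 40]);
translate([372, 131, 293]) cube([496, 40, 40]);


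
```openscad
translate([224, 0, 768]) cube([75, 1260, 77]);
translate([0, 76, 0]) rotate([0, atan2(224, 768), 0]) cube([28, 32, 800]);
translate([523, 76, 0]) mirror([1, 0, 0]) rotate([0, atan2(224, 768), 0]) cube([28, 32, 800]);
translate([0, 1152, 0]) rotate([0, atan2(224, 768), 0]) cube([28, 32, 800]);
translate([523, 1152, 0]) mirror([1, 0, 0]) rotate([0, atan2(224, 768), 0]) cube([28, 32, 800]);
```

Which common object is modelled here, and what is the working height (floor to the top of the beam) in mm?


A sawhorse. The overall height is 845 mm.

A beam across two mirrored pairs of raked legs — a sawhorse. The beam's underside is at z = 768 (matching the legs' vertical rise in atan2(224, 768)) and the beam is 77 mm tall, so its top is at 768 + 77 = 845 mm. The raked legs top out at the beam's underside, so that is the highest point.


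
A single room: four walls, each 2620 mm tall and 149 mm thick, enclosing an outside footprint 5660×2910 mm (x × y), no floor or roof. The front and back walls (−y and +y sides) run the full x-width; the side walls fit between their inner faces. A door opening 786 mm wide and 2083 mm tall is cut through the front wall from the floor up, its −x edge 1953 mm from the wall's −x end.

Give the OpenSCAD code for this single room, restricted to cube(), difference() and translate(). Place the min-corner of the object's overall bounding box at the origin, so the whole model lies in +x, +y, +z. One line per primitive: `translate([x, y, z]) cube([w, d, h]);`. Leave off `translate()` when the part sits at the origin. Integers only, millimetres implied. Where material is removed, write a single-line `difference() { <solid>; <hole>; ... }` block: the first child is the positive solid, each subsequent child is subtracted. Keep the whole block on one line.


difference() { cube([5660, 149, 2620]); translate([1953, 0, 0]) cube([786, 149, 2083]); }
translate([0, 2761, 0]) cube([5660, 149, 2620]);
translate([0, 149, 0]) cube([149, 2612, 2620]);
translate([5511, 149, 0]) cube([149, 2612, 2620]);


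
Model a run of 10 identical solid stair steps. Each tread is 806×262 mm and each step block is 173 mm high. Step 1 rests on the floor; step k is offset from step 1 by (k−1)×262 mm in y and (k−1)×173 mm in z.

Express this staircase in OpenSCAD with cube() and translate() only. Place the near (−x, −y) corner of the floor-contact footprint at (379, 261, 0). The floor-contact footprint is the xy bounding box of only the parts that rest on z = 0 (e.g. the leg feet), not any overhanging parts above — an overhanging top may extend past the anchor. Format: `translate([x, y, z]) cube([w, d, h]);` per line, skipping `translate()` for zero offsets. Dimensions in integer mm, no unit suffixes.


translate([379, 261, 0]) cube([806, 262, 173]);
translate([379, 523, 173]) cube([806, 262, 173]);
translate([379, 785, 346]) cube([806, 262, 173]);
translate([379, 1047, 519]) cube([806, 262, 173]);
translate([379, 1309, 692]) cube([806, 262, 173]);
translate([379, 1571, 865]) cube([806, 262, 173]);
translate([379, 1833, 1038]) cube([806, 262, 173]);
translate([379, 2095, 1211]) cube([806, 262, 173]);
translate([379, 2357, 1384]) cube([806, 262, 173]);
translate([379, 2619, 1557]) cube([806, 262, 173]);


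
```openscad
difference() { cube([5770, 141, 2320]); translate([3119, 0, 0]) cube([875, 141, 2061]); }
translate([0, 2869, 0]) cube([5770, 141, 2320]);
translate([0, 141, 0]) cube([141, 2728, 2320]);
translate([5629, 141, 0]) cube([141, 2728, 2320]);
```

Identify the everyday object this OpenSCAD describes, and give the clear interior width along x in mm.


A single room. The interior width is 5488 mm.

Four walls enclosing a rectangle with a door in the front wall — a room. Outside width 5770 minus two 141 mm walls gives 5488 mm.


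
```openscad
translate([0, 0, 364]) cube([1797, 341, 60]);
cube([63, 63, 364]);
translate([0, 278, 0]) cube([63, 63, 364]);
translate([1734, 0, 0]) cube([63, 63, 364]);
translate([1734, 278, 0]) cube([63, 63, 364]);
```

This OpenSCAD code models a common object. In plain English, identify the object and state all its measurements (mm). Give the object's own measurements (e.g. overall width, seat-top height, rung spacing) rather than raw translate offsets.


A long wooden bench with a 1797 mm (x) × 341 mm (y) seat, 60 mm thick, its top surface 424 mm above the floor. Four 63 mm square legs at the seat corners, flush with the edges, run from z = 0 to the seat underside.


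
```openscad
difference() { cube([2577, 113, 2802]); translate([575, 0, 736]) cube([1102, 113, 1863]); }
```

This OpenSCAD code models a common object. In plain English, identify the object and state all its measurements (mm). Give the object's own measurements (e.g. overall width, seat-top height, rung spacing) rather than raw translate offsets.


A wall 2577 mm long (x), 113 mm thick (y), 2802 mm tall, with a rectangular window opening cut through it. The opening is 1102 mm wide and 1863 mm tall; its sill is at z = 736 mm and its near (−x) edge is 575 mm from the wall's −x end. The opening passes through the full wall thickness.


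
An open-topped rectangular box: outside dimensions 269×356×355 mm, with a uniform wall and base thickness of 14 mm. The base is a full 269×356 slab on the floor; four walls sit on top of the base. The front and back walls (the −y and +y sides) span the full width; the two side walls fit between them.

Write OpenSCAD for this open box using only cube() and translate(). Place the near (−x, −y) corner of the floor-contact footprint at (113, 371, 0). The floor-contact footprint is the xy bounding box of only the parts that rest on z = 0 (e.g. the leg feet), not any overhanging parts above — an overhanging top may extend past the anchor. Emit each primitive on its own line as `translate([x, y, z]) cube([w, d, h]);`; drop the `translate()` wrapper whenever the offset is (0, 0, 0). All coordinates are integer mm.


translate([113, 371, 0]) cube([269, 356, 14]);
translate([113, 371, 14]) cube([269, 14, 341]);
translate([113, 713, 14]) cube([269, 14, 341]);
translate([113, 385, 14]) cube([14, 328, 341]);
translate([368, 385, 14]) cube([14, 328, 341]);


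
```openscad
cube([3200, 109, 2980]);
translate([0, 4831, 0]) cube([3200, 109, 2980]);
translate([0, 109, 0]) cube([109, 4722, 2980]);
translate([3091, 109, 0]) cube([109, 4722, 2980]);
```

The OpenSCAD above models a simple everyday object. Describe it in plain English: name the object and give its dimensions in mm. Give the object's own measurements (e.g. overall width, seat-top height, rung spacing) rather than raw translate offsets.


The wall frame of a small rectangular building: four walls, each 2980 mm tall and 109 mm thick, enclosing a footprint 3200 mm (x) by 4940 mm (y) outside-to-outside, with no floor or roof. The front and back walls (the −y and +y sides) span the full width; the two side walls fit between them.


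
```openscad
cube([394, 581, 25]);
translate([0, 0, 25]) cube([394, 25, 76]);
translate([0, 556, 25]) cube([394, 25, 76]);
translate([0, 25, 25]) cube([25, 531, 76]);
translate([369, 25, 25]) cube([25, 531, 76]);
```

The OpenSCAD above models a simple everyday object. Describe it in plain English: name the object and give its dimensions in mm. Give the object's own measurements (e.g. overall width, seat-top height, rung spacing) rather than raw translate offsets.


An open-topped rectangular box: outside dimensions 394×581×101 mm, with a uniform wall and base thickness of 25 mm. The base is a full 394×581 slab on the floor; four walls sit on top of the base. The front and back walls (the −y and +y sides) span the full width; the two side walls fit between them.


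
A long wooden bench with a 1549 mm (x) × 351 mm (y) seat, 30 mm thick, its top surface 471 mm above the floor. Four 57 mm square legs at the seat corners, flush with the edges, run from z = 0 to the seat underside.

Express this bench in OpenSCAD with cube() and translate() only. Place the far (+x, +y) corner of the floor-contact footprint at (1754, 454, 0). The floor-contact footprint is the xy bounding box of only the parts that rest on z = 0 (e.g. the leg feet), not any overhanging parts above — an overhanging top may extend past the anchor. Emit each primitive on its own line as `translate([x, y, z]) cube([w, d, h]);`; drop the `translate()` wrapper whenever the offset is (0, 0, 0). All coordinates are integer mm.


translate([205, 103, 441]) cube([1549, 351, 30]);
translate([205, 103, 0]) cube([57, 57, 441]);
translate([205, 397, 0]) cube([57, 57, 441]);
translate([1697, 103, 0]) cube([57, 57, 441]);
translate([1697, 397, 0]) cube([57, 57, 441]);


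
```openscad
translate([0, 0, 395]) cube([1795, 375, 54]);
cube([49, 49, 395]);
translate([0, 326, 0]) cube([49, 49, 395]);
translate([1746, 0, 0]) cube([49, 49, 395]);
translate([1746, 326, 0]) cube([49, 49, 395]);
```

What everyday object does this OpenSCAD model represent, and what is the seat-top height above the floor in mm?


A bench. The seat-top height is 449 mm.

A long slab on four corner posts — a bench. The slab sits at z = 395 with thickness 54, so the top is 395 + 54 = 449 mm.


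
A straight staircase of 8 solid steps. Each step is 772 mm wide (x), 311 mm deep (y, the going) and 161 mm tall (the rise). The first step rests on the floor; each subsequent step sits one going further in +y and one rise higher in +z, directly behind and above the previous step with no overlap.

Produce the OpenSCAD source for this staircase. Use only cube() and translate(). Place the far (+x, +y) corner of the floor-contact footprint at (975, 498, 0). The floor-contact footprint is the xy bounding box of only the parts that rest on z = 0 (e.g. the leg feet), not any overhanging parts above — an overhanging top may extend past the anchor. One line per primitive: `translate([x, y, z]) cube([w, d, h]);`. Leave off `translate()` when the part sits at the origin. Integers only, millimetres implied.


translate([203, 187, 0]) cube([772, 311, 161]);
translate([203, 498, 161]) cube([772, 311, 161]);
translate([203, 809, 322]) cube([772, 311, 161]);
translate([203, 1120, 483]) cube([772, 311, 161]);
translate([203, 1431, 644]) cube([772, 311, 161]);
translate([203, 1742, 805]) cube([772, 311, 161]);
translate([203, 2053, 966]) cube([772, 311, 161]);
translate([203, 2364, 1127]) cube([772, 311, 161]);


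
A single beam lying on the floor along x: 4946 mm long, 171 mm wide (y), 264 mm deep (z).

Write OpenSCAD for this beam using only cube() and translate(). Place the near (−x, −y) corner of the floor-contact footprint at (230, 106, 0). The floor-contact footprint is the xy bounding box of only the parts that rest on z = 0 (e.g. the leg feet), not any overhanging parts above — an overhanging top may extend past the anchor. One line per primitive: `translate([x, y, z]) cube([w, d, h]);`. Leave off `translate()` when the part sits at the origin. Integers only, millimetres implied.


translate([230, 106, 0]) cube([4946, 171, 264]);


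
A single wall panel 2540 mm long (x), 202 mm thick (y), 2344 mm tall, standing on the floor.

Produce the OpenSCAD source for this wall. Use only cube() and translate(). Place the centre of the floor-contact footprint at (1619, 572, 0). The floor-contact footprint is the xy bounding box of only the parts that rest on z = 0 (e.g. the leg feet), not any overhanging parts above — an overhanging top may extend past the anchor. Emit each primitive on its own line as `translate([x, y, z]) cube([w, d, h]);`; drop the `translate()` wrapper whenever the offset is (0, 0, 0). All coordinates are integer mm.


translate([349, 471, 0]) cube([2540, 202, 2344]);


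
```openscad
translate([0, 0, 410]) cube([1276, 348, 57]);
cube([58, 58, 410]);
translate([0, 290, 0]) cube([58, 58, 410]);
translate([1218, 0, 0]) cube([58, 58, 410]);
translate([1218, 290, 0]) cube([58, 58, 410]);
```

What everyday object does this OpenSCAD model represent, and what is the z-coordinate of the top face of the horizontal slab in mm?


A bench. The seat-top height is 467 mm.

A long slab on four corner posts — a bench. The slab sits at z = 410 with thickness 57, so the top is 410 + 57 = 467 mm.


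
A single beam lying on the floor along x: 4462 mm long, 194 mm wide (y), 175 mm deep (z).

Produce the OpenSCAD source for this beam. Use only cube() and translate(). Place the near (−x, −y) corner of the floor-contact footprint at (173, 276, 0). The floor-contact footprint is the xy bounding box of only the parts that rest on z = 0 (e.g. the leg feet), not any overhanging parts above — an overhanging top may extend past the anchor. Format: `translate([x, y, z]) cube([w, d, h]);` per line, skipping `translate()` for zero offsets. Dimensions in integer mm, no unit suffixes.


translate([173, 276, 0]) cube([4462, 194, 175]);


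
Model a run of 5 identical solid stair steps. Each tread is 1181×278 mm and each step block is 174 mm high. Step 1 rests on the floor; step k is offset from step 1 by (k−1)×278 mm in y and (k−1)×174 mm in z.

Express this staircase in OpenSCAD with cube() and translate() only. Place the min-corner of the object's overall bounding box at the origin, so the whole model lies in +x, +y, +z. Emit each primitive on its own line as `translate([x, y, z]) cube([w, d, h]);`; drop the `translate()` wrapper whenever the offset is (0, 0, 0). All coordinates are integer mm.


cube([1181, 278, 174]);
translate([0, 278, 174]) cube([1181, 278, 174]);
translate([0, 556, 348]) cube([1181, 278, 174]);
translate([0, 834, 522]) cube([1181, 278, 174]);
translate([0, 1112, 696]) cube([1181, 278, 174]);


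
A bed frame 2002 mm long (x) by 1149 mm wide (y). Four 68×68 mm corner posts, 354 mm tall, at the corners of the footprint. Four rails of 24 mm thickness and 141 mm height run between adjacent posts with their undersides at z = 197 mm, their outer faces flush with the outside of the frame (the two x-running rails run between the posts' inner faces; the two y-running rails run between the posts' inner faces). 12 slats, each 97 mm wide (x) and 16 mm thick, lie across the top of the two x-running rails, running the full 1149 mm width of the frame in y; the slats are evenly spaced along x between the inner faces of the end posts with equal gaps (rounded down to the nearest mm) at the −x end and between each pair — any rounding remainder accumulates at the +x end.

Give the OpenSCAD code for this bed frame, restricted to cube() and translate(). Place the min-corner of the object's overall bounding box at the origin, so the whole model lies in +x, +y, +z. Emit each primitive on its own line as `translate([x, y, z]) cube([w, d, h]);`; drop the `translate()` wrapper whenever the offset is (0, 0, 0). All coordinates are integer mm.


cube([68, 68, 354]);
translate([0, 1081, 0]) cube([68, 68, 354]);
translate([1934, 0, 0]) cube([68, 68, 354]);
translate([1934, 1081, 0]) cube([68, 68, 354]);
translate([68, 0, 197]) cube([1866, 24, 141]);
translate([68, 1125, 197]) cube([1866, 24, 141]);
translate([0, 68, 197]) cube([24, 1013, 141]);
translate([1978, 68, 197]) cube([24, 1013, 141]);
translate([122, 0, 338]) cube([97, 1149, 16]);
translate([273, 0, 338]) cube([97, 1149, 16]);
translate([424, 0, 338]) cube([97, 1149, 16]);
translate([575, 0, 338]) cube([97, 1149, 16]);
translate([726, 0, 338]) cube([97, 1149, 16]);
translate([877, 0, 338]) cube([97, 1149, 16]);
translate([1028, 0, 338]) cube([97, 1149, 16]);
translate([1179, 0, 338]) cube([97, 1149, 16]);
translate([1330, 0, 338]) cube([97, 1149, 16]);
translate([1481, 0, 338]) cube([97, 1149, 16]);
translate([1632, 0, 338]) cube([97, 1149, 16]);
translate([1783, 0, 338]) cube([97, 1149, 16]);


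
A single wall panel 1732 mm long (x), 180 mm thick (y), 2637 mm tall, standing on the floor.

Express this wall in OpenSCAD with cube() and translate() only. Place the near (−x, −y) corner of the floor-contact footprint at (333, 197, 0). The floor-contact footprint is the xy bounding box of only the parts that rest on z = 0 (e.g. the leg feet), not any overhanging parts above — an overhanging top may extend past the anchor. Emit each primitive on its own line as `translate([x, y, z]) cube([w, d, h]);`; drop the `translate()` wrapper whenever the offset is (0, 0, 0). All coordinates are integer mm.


translate([333, 197, 0]) cube([1732, 180, 2637]);


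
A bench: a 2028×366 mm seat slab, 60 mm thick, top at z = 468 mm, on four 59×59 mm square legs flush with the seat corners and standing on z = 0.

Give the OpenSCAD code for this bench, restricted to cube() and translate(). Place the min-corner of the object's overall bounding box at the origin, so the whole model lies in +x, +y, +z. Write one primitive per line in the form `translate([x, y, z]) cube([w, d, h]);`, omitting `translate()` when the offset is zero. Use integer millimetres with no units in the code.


// leg_h = 468 − 60 = 408
translate([0, 0, 408]) cube([2028, 366, 60]);
cube([59, 59, 408]);
translate([0, 307, 0]) cube([59, 59, 408]);
translate([1969, 0, 0]) cube([59, 59, 408]);
translate([1969, 307, 0]) cube([59, 59, 408]);


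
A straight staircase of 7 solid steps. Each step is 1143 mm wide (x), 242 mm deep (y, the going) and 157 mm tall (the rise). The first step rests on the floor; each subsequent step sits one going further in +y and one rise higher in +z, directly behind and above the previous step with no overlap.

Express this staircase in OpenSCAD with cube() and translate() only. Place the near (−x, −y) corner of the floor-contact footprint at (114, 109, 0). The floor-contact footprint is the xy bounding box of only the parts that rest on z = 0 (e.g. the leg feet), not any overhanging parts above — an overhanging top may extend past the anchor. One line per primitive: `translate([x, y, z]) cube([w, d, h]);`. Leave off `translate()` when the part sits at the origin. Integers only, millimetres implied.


translate([114, 109, 0]) cube([1143, 242, 157]);
translate([114, 351, 157]) cube([1143, 242, 157]);
translate([114, 593, 314]) cube([1143, 242, 157]);
translate([114, 835, 471]) cube([1143, 242, 157]);
translate([114, 1077, 628]) cube([1143, 242, 157]);
translate([114, 1319, 785]) cube([1143, 242, 157]);
translate([114, 1561, 942]) cube([1143, 242, 157]);


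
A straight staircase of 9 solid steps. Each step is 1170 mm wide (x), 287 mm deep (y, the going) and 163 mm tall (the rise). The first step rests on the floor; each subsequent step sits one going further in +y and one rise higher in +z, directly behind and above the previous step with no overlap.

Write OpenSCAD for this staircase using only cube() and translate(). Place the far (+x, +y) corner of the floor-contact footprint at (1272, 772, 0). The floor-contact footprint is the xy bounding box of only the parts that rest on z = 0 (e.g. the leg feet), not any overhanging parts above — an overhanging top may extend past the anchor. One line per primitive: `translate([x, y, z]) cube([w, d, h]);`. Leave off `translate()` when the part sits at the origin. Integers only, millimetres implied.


translate([102, 485, 0]) cube([1170, 287, 163]);
translate([102, 772, 163]) cube([1170, 287, 163]);
translate([102, 1059, 326]) cube([1170, 287, 163]);
translate([102, 1346, 489]) cube([1170, 287, 163]);
translate([102, 1633, 652]) cube([1170, 287, 163]);
translate([102, 1920, 815]) cube([1170, 287, 163]);
translate([102, 2207, 978]) cube([1170, 287, 163]);
translate([102, 2494, 1141]) cube([1170, 287, 163]);
translate([102, 2781, 1304]) cube([1170, 287, 163]);


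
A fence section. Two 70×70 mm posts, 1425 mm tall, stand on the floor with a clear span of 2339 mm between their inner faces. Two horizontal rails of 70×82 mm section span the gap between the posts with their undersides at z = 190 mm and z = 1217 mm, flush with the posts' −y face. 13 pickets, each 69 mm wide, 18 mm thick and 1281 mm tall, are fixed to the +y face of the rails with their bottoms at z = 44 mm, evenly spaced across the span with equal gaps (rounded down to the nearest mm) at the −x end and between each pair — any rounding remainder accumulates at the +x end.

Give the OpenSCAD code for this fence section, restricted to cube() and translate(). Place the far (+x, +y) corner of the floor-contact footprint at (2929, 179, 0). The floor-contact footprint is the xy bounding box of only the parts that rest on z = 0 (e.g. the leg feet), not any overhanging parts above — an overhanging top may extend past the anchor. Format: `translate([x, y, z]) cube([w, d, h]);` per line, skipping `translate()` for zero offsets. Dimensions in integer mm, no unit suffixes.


translate([450, 109, 0]) cube([70, 70, 1425]);
translate([2859, 109, 0]) cube([70, 70, 1425]);
translate([520, 109, 190]) cube([2339, 70, 82]);
translate([520, 109, 1217]) cube([2339, 70, 82]);
translate([623, 179, 44]) cube([69, 18, 1281]);
translate([795, 179, 44]) cube([69, 18, 1281]);
translate([967, 179, 44]) cube([69, 18, 1281]);
translate([1139, 179, 44]) cube([69, 18, 1281]);
translate([1311, 179, 44]) cube([69, 18, 1281]);
translate([1483, 179, 44]) cube([69, 18, 1281]);
translate([1655, 179, 44]) cube([69, 18, 1281]);
translate([1827, 179, 44]) cube([69, 18, 1281]);
translate([1999, 179, 44]) cube([69, 18, 1281]);
translate([2171, 179, 44]) cube([69, 18, 1281]);
translate([2343, 179, 44]) cube([69, 18, 1281]);
translate([2515, 179, 44]) cube([69, 18, 1281]);
translate([2687, 179, 44]) cube([69, 18, 1281]);


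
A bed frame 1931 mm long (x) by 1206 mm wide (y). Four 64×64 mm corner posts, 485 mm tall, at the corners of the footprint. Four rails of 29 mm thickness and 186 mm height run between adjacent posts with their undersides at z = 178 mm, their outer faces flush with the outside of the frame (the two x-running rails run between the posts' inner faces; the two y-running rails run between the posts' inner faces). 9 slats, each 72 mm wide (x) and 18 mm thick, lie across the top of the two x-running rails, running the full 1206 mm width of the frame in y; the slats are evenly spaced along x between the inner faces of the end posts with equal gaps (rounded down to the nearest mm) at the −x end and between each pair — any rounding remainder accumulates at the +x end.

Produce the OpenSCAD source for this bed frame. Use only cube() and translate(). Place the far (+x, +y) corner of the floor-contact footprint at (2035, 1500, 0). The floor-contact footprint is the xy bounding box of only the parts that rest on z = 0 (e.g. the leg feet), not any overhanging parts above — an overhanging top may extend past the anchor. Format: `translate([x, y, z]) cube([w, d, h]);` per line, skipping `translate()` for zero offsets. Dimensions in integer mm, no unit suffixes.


translate([104, 294, 0]) cube([64, 64, 485]);
translate([104, 1436, 0]) cube([64, 64, 485]);
translate([1971, 294, 0]) cube([64, 64, 485]);
translate([1971, 1436, 0]) cube([64, 64, 485]);
translate([168, 294, 178]) cube([1803, 29, 186]);
translate([168, 1471, 178]) cube([1803, 29, 186]);
translate([104, 358, 178]) cube([29, 1078, 186]);
translate([2006, 358, 178]) cube([29, 1078, 186]);
translate([283, 294, 364]) cube([72, 1206, 18]);
translate([470, 294, 364]) cube([72, 1206, 18]);
translate([657, 294, 364]) cube([72, 1206, 18]);
translate([844, 294, 364]) cube([72, 1206, 18]);
translate([1031, 294, 364]) cube([72, 1206, 18]);
translate([1218, 294, 364]) cube([72, 1206, 18]);
translate([1405, 294, 364]) cube([72, 1206, 18]);
translate([1592, 294, 364]) cube([72, 1206, 18]);
translate([1779, 294, 364]) cube([72, 1206, 18]);
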